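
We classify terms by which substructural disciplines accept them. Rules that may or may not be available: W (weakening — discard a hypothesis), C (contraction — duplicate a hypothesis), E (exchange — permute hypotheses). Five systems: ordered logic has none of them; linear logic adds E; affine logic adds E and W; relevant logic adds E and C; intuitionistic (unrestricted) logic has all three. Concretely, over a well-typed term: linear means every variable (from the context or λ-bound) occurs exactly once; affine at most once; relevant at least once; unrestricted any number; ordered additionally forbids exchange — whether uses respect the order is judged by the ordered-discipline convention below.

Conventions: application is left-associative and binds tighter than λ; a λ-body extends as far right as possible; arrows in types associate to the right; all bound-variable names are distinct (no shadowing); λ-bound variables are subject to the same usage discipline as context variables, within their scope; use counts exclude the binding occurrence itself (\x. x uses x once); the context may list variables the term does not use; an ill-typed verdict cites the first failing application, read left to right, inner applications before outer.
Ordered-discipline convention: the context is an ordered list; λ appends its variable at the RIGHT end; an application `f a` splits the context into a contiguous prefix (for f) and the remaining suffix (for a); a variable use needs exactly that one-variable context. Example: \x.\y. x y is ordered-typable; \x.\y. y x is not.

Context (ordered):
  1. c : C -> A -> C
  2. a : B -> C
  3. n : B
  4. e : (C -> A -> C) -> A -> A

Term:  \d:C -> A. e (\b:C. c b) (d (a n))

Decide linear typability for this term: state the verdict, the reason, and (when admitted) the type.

yes — exactly-once usage across c, a, n, e, d, b; term : (C -> A) -> A
variable uses: c=1, a=1, n=1, e=1, d (λ-bound)=1, b (λ-bound)=1
left-to-right use order: e, c, b, d, a, n
typing: the term checks, with type (C -> A) -> A
summary: ordered ✗ · linear ✓ · affine ✓ · relevant ✓ · unrestricted ✓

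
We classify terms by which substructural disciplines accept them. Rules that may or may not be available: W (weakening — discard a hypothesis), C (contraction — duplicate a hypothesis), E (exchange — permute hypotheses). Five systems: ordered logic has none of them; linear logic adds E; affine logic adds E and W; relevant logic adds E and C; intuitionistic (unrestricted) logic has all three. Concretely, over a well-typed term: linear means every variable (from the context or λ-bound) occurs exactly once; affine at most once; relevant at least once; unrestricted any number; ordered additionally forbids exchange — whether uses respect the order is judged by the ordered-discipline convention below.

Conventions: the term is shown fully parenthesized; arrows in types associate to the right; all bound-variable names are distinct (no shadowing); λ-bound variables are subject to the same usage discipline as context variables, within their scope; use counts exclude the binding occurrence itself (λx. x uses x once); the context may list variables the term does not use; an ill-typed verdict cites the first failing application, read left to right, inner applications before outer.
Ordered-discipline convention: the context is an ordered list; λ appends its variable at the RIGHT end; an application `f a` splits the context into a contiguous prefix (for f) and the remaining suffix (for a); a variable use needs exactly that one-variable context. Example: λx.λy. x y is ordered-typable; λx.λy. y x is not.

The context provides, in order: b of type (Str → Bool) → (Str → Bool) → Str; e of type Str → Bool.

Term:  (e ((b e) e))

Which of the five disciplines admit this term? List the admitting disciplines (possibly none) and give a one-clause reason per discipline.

admitting disciplines: relevant, unrestricted
counts: b=1, e=3
use order (left to right): e, b, e, e
typing: well-typed — term : Bool
ordered: ✗ — repeated use of e ×3
linear: ✗ — repeated use of e ×3
affine: ✗ — repeated use of e ×3
relevant: ✓ — none of b, e goes unused
unrestricted: ✓ — well-typed at Bool; no restrictions here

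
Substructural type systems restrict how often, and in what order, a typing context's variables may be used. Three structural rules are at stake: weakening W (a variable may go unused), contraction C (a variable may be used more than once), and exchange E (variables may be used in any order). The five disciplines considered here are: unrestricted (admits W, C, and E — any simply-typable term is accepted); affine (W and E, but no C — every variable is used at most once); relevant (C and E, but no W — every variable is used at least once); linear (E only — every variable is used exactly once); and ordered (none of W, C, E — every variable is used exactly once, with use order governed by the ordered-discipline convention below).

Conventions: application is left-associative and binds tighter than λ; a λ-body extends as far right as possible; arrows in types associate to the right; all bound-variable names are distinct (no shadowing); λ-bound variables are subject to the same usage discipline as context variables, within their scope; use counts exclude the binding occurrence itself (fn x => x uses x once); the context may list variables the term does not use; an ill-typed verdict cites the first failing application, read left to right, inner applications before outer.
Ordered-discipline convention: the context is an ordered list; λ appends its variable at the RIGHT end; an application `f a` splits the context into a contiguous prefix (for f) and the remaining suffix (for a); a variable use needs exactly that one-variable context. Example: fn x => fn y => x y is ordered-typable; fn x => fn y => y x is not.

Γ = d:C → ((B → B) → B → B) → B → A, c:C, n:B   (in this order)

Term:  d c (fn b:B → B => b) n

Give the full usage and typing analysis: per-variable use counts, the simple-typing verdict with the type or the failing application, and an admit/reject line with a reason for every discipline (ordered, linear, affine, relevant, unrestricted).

usage: d=1; c=1; n=1; b (λ-bound)=1
left-to-right use order: d, c, b, n
typing: ✓ — A
ordered ✓ (d, c, n, b: once each, no exchange needed)
linear ✓ (single use per variable (d, c, n, b))
affine ✓ (d, c, n, b: no repeats, contraction unneeded)
relevant ✓ (d, c, n, b: all used, weakening unneeded)
unrestricted ✓ (well-typed at A; no restrictions here)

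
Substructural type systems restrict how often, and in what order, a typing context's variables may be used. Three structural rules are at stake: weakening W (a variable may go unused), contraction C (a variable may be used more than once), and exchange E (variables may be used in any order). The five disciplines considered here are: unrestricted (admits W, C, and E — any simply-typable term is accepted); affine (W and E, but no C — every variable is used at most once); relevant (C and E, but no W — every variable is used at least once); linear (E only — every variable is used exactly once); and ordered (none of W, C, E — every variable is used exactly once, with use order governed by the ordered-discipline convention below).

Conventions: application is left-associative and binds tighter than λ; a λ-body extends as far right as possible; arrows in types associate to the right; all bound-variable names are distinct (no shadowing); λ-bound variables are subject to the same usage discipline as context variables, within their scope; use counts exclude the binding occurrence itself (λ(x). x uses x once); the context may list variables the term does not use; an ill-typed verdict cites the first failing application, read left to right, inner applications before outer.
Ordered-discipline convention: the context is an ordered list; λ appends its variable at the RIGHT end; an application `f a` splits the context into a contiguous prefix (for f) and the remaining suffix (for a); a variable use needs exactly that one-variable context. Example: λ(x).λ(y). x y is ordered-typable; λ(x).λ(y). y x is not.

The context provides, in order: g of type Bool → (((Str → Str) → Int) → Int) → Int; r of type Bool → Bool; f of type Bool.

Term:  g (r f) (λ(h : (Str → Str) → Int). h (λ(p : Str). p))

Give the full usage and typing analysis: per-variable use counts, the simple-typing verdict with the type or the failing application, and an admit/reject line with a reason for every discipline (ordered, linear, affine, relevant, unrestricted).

variable uses: g: 1; r: 1; f: 1; h [bound]: 1; p [bound]: 1
uses in reading order: g, r, f, h, p
typing: ✓ — Int
ordered: ✓, single-use (g, r, f, h, p), ordered derivation ok
linear: ✓, exactly-once usage across g, r, f, h, p
affine: ✓, at most one use each (g, r, f, h, p)
relevant: ✓, g, r, f, h, p: all used, weakening unneeded
unrestricted: ✓, typability at Int is all that's needed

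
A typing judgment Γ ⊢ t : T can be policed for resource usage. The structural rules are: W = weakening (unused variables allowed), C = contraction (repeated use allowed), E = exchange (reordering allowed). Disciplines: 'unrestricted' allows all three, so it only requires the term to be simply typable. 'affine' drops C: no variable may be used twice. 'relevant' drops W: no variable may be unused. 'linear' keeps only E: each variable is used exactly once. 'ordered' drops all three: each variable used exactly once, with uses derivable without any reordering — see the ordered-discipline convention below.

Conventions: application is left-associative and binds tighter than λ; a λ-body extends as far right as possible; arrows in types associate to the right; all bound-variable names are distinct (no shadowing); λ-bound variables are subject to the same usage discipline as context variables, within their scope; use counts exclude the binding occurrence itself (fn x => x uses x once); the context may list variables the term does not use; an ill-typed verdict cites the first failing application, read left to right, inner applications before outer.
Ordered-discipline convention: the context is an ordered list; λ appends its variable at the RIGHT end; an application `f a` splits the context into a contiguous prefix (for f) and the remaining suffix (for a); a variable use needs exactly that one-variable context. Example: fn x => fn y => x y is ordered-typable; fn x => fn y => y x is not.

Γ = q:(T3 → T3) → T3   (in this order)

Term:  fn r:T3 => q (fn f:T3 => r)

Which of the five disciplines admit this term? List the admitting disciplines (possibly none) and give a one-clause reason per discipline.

admitted in: affine, unrestricted
variable uses: q=1, r (bound)=1, f (bound)=0
uses in reading order: q, r
typing: well-typed — term : T3 → T3
ordered: ✗ — needs weakening: f unused
linear: ✗ — needs weakening: f unused
affine: ✓ — q, r, f: no repeats, contraction unneeded
relevant: ✗ — needs weakening: f unused
unrestricted: ✓ — well-typed at T3 → T3; no restrictions here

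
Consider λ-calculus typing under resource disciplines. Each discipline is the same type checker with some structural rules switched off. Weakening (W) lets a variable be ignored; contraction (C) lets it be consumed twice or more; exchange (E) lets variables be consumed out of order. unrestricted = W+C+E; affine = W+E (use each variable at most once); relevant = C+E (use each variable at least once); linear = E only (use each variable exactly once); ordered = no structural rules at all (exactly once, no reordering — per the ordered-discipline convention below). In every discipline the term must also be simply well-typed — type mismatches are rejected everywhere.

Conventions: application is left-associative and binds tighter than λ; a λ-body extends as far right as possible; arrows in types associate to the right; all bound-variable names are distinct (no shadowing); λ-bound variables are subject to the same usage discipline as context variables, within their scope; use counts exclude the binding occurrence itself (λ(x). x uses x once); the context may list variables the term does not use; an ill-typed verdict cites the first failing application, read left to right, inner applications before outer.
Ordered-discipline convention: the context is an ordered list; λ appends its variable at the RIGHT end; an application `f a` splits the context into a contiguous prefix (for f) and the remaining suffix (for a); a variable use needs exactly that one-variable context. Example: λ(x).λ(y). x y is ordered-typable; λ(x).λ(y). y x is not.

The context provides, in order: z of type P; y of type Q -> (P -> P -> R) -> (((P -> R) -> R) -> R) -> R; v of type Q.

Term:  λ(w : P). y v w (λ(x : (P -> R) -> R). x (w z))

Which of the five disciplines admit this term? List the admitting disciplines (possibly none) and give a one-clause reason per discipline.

admitted by: none
variable uses: z: 1; y: 1; v: 1; w [bound]: 2; x [bound]: 1
use order (left to right): y, v, w, x, w, z
typing: ill-typed: argument of type P where P -> P -> R is required
ordered: ✗, fails simple typing
linear: ✗, a type mismatch blocks all five
affine: ✗, the type mismatch rejects it
relevant: ✗, not simply typable
unrestricted: ✗, fails simple typing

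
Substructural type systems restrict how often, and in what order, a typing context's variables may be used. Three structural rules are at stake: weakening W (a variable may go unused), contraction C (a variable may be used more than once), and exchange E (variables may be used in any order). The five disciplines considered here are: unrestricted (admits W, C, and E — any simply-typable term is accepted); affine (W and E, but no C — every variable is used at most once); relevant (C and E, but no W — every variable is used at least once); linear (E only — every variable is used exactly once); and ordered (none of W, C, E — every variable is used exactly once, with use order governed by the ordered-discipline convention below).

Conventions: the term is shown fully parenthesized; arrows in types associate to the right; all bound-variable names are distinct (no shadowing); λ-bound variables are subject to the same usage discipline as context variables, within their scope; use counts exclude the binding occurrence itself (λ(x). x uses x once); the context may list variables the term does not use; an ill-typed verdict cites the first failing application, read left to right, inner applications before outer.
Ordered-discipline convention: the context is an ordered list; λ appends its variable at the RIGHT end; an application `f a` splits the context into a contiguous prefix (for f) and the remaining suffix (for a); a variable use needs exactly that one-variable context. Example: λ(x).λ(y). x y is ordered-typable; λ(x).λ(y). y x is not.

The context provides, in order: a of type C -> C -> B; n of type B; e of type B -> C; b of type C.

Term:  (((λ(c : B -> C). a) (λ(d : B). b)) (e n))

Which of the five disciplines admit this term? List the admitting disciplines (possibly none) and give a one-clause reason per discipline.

accepted by: affine, unrestricted
counts: a: 1; n: 1; e: 1; b: 1; c (λ-bound): 0; d (λ-bound): 0
order of uses: a, b, e, n
typing: well-typed — term : C -> B
ordered: ✗ — c, d left unused
linear: ✗ — c, d left unused
affine: ✓ — none of a, n, e, b, c, d used more than once
relevant: ✗ — c, d left unused
unrestricted: ✓ — well-typed at C -> B; no restrictions here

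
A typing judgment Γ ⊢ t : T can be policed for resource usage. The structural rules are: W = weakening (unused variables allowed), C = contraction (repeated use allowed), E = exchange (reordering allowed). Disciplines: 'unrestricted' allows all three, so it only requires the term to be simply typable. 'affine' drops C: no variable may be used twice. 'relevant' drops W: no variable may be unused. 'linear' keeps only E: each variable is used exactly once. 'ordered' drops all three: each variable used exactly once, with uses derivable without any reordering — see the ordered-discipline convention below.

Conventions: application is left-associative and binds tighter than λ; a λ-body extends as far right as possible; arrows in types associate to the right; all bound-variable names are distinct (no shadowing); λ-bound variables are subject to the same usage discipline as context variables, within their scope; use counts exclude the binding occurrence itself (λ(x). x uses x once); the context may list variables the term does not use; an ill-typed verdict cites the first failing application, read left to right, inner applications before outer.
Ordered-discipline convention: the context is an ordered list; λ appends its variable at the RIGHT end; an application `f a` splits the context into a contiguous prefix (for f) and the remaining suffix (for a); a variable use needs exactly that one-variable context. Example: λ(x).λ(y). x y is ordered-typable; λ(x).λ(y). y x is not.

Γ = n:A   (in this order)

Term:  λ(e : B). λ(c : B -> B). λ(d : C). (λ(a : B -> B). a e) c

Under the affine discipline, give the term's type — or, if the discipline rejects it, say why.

term : B -> (B -> B) -> C -> B
counts: n ×0; e (λ-bound) ×1; c (λ-bound) ×1; d (λ-bound) ×0; a (λ-bound) ×1
order of uses: a, e, c
typing: ✓ — B -> (B -> B) -> C -> B
across the five disciplines: ordered ✗ | linear ✗ | affine ✓ | relevant ✗ | unrestricted ✓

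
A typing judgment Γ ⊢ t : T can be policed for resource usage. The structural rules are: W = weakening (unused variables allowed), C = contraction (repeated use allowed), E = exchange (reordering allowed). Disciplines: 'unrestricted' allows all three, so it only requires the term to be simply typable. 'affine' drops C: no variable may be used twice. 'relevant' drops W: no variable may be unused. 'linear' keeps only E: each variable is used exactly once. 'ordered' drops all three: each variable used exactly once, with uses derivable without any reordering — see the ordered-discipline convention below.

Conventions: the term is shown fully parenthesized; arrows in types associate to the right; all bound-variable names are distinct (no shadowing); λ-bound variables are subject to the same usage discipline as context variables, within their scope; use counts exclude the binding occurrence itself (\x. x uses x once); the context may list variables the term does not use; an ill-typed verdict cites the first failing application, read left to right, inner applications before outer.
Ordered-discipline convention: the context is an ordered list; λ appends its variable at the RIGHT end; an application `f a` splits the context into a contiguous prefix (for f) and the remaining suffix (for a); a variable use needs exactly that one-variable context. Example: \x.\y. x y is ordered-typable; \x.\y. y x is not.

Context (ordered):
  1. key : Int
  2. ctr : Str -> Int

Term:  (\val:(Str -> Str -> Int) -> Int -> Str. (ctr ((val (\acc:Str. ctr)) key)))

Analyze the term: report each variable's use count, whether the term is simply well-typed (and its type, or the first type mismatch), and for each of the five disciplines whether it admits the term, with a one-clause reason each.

use counts: key=1; ctr=2; val (bound)=1; acc (bound)=0
left-to-right use order: ctr, val, ctr, key
typing: ✓ — ((Str -> Str -> Int) -> Int -> Str) -> Int
ordered: ✗, ctr ×2 used more than once (contraction); acc never used (weakening)
linear: ✗, ctr ×2 used more than once (contraction); acc never used (weakening)
affine: ✗, ctr ×2 used more than once (contraction)
relevant: ✗, acc never used (weakening)
unrestricted: ✓, simply typable at ((Str -> Str -> Int) -> Int -> Str) -> Int; W, C, E all held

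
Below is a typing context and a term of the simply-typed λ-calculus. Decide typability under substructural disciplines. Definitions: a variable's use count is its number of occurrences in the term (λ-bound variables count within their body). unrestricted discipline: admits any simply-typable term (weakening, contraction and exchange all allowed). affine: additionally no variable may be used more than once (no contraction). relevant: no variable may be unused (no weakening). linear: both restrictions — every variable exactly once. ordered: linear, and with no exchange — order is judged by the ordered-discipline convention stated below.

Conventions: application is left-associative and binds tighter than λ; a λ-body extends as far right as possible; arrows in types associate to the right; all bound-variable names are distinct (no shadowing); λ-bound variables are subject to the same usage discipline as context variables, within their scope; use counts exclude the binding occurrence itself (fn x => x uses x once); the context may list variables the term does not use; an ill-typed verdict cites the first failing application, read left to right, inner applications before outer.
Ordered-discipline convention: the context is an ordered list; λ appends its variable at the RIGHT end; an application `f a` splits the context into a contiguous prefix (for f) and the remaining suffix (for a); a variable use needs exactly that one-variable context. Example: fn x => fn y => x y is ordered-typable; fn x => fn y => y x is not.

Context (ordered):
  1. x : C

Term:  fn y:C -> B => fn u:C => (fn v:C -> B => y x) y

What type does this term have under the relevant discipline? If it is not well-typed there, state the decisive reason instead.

not well-typed under relevant — needs weakening: u, v unused
variable uses: x=1, y [bound]=2, u [bound]=0, v [bound]=0
order of uses: y, x, y
typing: well-typed at (C -> B) -> C -> B
summary: ordered ✗; linear ✗; affine ✗; relevant ✗; unrestricted ✓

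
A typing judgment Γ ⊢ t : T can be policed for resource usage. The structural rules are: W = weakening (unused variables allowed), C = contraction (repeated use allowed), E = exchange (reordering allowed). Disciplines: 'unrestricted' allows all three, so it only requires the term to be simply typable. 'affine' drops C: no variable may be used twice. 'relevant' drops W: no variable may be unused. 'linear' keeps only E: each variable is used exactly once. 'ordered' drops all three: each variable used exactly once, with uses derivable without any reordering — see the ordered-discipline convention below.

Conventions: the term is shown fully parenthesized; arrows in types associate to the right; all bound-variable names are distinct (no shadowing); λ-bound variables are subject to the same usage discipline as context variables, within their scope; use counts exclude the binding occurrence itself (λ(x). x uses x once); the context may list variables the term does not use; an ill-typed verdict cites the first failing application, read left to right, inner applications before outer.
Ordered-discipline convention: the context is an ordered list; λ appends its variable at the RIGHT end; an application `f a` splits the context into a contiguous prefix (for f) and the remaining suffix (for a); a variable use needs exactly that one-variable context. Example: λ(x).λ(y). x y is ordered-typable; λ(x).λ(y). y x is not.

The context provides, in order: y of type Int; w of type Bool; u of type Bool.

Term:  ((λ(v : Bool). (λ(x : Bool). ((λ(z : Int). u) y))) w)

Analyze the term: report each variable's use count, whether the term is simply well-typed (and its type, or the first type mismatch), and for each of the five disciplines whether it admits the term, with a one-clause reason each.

variable uses: y ×1; w ×1; u ×1; v [bound] ×0; x [bound] ×0; z [bound] ×0
use order (left to right): u, y, w
typing: ✓ — Bool → Bool
ordered: ✗, v, x, z left unused
linear: ✗, v, x, z left unused
affine: ✓, none of y, w, u, v, x, z used more than once
relevant: ✗, v, x, z left unused
unrestricted: ✓, type-checks (Bool → Bool) and nothing is barred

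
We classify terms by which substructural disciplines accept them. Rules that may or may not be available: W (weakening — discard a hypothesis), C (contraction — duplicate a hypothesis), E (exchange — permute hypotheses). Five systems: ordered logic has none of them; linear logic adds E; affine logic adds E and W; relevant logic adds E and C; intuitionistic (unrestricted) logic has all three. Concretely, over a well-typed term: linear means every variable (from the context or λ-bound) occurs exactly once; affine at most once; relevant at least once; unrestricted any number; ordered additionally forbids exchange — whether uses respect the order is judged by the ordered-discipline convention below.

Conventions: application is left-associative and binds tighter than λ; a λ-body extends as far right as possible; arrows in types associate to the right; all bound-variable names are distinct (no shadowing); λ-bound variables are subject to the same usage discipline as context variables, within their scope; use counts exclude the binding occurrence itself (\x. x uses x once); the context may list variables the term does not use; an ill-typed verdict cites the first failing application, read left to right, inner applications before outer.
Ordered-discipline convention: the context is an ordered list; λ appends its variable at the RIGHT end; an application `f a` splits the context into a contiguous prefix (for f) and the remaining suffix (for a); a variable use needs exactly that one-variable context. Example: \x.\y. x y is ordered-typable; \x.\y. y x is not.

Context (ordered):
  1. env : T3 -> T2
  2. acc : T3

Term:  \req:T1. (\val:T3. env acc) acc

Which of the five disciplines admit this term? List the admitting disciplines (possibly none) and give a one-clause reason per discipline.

admitting disciplines: unrestricted
variable uses: env: 1, acc: 2, req (bound): 0, val (bound): 0
order of uses: env, acc, acc
typing: the term checks, with type T1 -> T2
ordered: ✗, acc ×2 used more than once (contraction); req, val never used (weakening)
linear: ✗, acc ×2 used more than once (contraction); req, val never used (weakening)
affine: ✗, acc ×2 used more than once (contraction)
relevant: ✗, req, val never used (weakening)
unrestricted: ✓, type-checks (T1 -> T2) and nothing is barred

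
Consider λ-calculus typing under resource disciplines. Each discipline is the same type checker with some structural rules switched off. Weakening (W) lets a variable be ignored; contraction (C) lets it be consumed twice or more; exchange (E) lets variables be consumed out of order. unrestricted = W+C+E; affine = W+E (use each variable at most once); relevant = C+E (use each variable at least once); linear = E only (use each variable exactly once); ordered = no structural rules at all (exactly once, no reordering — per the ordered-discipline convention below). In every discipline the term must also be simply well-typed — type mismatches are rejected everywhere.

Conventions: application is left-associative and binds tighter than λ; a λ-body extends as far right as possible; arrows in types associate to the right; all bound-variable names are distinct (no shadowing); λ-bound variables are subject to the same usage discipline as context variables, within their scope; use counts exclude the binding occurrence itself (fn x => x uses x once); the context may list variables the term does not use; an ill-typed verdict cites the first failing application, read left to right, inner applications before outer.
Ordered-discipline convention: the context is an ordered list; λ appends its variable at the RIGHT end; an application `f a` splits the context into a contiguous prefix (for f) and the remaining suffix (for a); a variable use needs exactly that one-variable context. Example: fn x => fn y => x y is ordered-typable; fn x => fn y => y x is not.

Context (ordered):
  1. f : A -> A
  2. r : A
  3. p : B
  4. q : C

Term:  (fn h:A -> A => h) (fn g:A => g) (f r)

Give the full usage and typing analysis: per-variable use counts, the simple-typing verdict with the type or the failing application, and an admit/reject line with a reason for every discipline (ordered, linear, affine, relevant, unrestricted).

usage: f: 1; r: 1; p: 0; q: 0; h (λ-bound): 1; g (λ-bound): 1
order of uses: h, g, f, r
typing: ✓ — A
ordered: ✗ — p, q never used (weakening)
linear: ✗ — p, q never used (weakening)
affine: ✓ — f, r, p, q, h, g: no repeats, contraction unneeded
relevant: ✗ — p, q never used (weakening)
unrestricted: ✓ — well-typed at A; no restrictions here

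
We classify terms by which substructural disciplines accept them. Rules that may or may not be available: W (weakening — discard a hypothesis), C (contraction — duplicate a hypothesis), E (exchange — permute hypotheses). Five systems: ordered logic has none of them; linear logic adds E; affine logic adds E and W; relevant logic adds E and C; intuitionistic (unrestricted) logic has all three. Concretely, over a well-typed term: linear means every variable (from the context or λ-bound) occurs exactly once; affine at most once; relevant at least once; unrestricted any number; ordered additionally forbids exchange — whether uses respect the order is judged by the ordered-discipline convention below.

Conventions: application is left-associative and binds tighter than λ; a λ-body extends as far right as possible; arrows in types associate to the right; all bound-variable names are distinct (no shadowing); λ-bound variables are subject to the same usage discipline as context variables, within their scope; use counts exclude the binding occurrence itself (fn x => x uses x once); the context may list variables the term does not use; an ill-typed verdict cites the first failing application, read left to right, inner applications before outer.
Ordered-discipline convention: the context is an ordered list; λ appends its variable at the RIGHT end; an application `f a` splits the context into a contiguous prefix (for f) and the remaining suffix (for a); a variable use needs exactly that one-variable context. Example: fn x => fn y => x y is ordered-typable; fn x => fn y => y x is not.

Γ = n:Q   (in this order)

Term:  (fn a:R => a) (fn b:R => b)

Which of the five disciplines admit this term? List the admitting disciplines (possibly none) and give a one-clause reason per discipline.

accepted by: none
use counts: n ×0; a [bound] ×1; b [bound] ×1
uses in reading order: a, b
typing: ill-typed: an argument R -> R mismatches the expected R
ordered: ✗, fails simple typing
linear: ✗, a type mismatch blocks all five
affine: ✗, the type mismatch rejects it
relevant: ✗, not simply typable
unrestricted: ✗, fails simple typing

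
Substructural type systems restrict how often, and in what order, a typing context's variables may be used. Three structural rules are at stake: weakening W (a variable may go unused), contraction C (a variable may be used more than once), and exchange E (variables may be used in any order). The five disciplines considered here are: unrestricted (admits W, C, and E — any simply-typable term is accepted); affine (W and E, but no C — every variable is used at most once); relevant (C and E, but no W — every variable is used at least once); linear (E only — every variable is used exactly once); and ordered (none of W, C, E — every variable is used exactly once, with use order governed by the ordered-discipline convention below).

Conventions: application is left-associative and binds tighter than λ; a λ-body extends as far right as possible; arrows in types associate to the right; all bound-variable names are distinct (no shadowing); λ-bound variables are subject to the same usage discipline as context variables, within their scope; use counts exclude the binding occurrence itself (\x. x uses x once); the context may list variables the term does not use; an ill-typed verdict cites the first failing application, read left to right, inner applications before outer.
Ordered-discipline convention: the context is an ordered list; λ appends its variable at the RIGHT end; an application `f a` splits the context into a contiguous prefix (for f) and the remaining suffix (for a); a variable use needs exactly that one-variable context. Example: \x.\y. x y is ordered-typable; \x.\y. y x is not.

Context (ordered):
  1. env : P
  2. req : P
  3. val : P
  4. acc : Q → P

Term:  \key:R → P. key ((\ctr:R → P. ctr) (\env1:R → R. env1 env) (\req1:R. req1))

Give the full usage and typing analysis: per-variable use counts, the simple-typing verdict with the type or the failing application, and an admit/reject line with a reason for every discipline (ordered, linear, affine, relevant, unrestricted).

variable uses: env ×1, req ×0, val ×0, acc ×0, key [bound] ×1, ctr [bound] ×1, env1 [bound] ×1, req1 [bound] ×1
order of uses: key, ctr, env1, env, req1
typing: ill-typed: a function awaiting R gets P
ordered: ✗, the type mismatch rejects it
linear: ✗, not simply typable
affine: ✗, fails simple typing
relevant: ✗, a type mismatch blocks all five
unrestricted: ✗, the type mismatch rejects it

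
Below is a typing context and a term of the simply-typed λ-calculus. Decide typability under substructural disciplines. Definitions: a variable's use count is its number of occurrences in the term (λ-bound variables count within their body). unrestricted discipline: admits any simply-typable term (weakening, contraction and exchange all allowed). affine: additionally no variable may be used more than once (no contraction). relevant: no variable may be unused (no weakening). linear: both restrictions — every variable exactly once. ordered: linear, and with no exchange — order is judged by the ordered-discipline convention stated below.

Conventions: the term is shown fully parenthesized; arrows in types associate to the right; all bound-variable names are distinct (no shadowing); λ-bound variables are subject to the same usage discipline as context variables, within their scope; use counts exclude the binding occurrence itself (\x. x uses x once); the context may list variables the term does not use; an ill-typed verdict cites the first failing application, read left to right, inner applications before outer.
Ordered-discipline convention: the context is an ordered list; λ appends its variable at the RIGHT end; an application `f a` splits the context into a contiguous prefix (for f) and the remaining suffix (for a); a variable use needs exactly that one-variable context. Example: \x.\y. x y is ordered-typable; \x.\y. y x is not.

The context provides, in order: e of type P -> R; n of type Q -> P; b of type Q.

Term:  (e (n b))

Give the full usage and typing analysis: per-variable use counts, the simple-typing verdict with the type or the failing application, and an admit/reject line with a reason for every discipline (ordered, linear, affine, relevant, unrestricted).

counts: e=1, n=1, b=1
left-to-right use order: e, n, b
typing: ✓ — R
ordered ✓ (e, n, b: once each, no exchange needed)
linear ✓ (single use per variable (e, n, b))
affine ✓ (e, n, b: no repeats, contraction unneeded)
relevant ✓ (every one of e, n, b appears)
unrestricted ✓ (simply typable at R; W, C, E all held)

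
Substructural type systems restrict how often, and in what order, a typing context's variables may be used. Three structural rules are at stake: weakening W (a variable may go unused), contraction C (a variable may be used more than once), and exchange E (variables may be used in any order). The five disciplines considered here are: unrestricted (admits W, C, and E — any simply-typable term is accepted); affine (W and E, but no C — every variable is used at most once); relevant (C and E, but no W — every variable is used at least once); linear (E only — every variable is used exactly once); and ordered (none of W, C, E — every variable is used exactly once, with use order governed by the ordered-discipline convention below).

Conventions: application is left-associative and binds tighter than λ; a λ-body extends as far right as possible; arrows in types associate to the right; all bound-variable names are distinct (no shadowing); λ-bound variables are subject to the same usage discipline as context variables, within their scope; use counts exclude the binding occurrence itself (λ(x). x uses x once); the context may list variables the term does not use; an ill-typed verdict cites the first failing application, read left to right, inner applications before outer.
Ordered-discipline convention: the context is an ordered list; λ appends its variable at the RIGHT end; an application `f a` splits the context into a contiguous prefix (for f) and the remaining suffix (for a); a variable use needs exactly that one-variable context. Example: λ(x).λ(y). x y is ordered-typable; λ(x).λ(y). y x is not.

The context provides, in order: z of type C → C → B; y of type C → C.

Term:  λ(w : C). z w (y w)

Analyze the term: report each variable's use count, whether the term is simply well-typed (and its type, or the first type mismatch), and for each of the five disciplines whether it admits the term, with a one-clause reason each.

usage: z=1; y=1; w (bound)=2
uses in reading order: z, w, y, w
typing: ✓ — C → B
ordered ✗ (w ×2 used more than once (contraction))
linear ✗ (w ×2 used more than once (contraction))
affine ✗ (w ×2 used more than once (contraction))
relevant ✓ (z, y, w: all used, weakening unneeded)
unrestricted ✓ (well-typed at C → B; no restrictions here)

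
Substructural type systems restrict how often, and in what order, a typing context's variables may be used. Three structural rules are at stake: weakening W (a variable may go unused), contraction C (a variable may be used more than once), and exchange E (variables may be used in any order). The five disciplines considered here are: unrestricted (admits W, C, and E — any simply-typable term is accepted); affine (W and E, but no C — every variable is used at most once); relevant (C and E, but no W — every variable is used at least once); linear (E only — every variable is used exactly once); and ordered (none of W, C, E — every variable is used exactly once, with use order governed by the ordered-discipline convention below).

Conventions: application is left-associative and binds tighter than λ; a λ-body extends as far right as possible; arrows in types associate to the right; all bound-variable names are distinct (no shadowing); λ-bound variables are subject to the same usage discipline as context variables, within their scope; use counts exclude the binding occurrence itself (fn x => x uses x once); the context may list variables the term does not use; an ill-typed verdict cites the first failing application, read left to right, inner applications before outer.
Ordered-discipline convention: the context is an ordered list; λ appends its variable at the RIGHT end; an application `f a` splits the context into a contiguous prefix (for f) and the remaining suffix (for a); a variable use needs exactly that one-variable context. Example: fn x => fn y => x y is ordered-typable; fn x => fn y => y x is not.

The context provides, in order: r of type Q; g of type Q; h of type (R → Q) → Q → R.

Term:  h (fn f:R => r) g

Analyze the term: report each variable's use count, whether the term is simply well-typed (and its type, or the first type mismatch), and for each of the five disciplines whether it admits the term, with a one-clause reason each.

use counts: r: 1, g: 1, h: 1, f [bound]: 0
left-to-right use order: h, r, g
typing: the term checks, with type R
ordered ✗ (f never used (weakening))
linear ✗ (f never used (weakening))
affine ✓ (no duplicate uses among r, g, h, f)
relevant ✗ (f never used (weakening))
unrestricted ✓ (well-typed at R; no restrictions here)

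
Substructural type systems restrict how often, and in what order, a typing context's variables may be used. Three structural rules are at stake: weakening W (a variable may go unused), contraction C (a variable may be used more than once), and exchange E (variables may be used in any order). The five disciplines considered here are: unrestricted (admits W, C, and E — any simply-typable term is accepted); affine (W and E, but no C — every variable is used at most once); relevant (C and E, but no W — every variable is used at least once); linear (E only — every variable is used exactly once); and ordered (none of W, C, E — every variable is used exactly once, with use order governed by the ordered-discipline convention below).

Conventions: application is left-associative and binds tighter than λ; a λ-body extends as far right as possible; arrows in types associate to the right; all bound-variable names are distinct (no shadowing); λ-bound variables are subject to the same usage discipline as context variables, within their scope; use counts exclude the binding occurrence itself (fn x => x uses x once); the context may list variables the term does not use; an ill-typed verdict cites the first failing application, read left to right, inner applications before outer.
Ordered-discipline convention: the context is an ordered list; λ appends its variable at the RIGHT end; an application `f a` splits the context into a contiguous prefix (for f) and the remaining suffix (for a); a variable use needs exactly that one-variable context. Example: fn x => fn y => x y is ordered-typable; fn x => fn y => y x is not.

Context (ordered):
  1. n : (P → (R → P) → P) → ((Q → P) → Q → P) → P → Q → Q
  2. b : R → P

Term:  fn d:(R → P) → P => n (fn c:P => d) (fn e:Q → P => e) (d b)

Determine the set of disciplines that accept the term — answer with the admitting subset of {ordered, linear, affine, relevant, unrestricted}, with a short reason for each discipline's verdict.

accepted by: unrestricted
use counts: n ×1, b ×1, d [bound] ×2, c [bound] ×0, e [bound] ×1
use order (left to right): n, d, e, d, b
typing: the term checks, with type ((R → P) → P) → Q → Q
ordered: ✗, d ×2 used more than once (contraction); unused: c — weakening required
linear: ✗, d ×2 used more than once (contraction); unused: c — weakening required
affine: ✗, d ×2 used more than once (contraction)
relevant: ✗, unused: c — weakening required
unrestricted: ✓, typability at ((R → P) → P) → Q → Q is all that's needed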